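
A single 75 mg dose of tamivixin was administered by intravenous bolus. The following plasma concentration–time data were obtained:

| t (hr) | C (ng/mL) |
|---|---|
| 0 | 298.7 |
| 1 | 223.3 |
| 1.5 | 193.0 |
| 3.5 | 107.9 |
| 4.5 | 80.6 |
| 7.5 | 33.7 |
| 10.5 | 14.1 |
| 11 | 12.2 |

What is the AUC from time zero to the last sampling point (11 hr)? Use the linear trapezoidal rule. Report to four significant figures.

AUC = 1010 ng/mL·hr

Trapezoidal AUC_0→11:
  [0→1]: (298.7+223.3)/2 × 1 = 261.0
  [1→1.5]: (223.3+193.0)/2 × 0.5 = 104.075
  [1.5→3.5]: (193.0+107.9)/2 × 2 = 300.9
  [3.5→4.5]: (107.9+80.6)/2 × 1 = 94.25
  [4.5→7.5]: (80.6+33.7)/2 × 3 = 171.45
  [7.5→10.5]: (33.7+14.1)/2 × 3 = 71.7
  [10.5→11]: (14.1+12.2)/2 × 0.5 = 6.575
  Sum = 1009.95 ng/mL·hr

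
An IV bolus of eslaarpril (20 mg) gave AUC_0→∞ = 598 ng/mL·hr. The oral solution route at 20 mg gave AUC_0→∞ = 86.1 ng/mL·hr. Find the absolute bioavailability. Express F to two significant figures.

F = (AUC_ev / D_ev) / (AUC_iv / D_iv)
  = (86.1/20) / (598/20)
  = 4.305 / 29.9 = 0.1440

F = 0.14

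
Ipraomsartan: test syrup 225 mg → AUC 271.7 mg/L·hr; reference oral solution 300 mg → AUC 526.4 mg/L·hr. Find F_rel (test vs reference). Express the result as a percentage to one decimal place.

F_rel = (AUC_test/D_test) / (AUC_ref/D_ref)
      = (271.7/225) / (526.4/300)
      = 1.20756 / 1.75467 = 0.6882 = 68.82%

F_rel = 68.8%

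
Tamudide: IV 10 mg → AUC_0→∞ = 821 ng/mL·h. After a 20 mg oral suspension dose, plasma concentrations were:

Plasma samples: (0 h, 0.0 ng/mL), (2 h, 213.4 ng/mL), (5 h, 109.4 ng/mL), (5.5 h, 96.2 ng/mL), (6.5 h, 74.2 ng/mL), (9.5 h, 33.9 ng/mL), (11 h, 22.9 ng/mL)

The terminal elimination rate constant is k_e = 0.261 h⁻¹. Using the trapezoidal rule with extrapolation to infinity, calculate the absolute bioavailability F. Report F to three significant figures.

Trapezoidal AUC_0→11 (oral suspension):
  [0→2]: (0.0+213.4)/2 × 2 = 213.4
  [2→5]: (213.4+109.4)/2 × 3 = 484.2
  [5→5.5]: (109.4+96.2)/2 × 0.5 = 51.4
  [5.5→6.5]: (96.2+74.2)/2 × 1 = 85.2
  [6.5→9.5]: (74.2+33.9)/2 × 3 = 162.15
  [9.5→11]: (33.9+22.9)/2 × 1.5 = 42.6
  Sum = 1038.95 ng/mL·h
Tail: C_last/k_e = 22.9/0.261 = 87.739
AUC_0→∞ (oral suspension) = 1038.95 + 87.739 = 1126.689 ng/mL·h
F = (AUC_ev/D_ev)/(AUC_iv/D_iv) = (1126.689/20)/(821/10) = 56.33445/82.1 = 0.6862

F = 0.686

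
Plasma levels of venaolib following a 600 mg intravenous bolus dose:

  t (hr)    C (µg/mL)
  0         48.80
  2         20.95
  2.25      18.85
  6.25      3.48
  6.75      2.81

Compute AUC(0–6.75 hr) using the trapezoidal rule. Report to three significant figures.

AUC = 121 µg/mL·hr

Trapezoidal AUC_0→6.75:
  [0→2]: (48.80+20.95)/2 × 2 = 69.75
  [2→2.25]: (20.95+18.85)/2 × 0.25 = 4.975
  [2.25→6.25]: (18.85+3.48)/2 × 4 = 44.66
  [6.25→6.75]: (3.48+2.81)/2 × 0.5 = 1.5725
  Sum = 120.9575 µg/mL·hr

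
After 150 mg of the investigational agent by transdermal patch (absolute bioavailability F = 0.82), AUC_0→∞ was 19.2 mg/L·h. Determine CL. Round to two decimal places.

CL = F × Dose / AUC_0→∞
   = 0.82 × 150 / 19.2 = 6.40625 L/h

CL = 6.41 L/h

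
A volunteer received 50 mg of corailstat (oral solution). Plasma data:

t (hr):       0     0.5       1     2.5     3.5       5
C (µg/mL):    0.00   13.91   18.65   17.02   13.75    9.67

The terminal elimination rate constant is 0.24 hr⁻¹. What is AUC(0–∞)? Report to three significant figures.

AUC = 112 µg/mL·hr

Trapezoidal AUC_0→5:
  [0→0.5]: (0.00+13.91)/2 × 0.5 = 3.4775
  [0.5→1]: (13.91+18.65)/2 × 0.5 = 8.14
  [1→2.5]: (18.65+17.02)/2 × 1.5 = 26.7525
  [2.5→3.5]: (17.02+13.75)/2 × 1 = 15.385
  [3.5→5]: (13.75+9.67)/2 × 1.5 = 17.565
  Sum = 71.32 µg/mL·hr
Extrapolated tail: C_last / k_e = 9.67 / 0.24 = 40.292
AUC_0→∞ = 71.32 + 40.292 = 111.612 µg/mL·hr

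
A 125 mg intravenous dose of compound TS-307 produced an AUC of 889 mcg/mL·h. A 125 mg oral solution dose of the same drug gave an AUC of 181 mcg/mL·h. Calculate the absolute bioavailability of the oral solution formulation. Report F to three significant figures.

F = 0.204

F = (AUC_ev / D_ev) / (AUC_iv / D_iv)
  = (181/125) / (889/125)
  = 1.448 / 7.112 = 0.2036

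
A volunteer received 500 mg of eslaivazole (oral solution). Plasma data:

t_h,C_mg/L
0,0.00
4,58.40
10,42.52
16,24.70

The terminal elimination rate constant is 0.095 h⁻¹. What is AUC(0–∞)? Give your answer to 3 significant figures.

AUC = 881 mg/L·h

Trapezoidal AUC_0→16:
  [0→4]: (0.00+58.40)/2 × 4 = 116.8
  [4→10]: (58.40+42.52)/2 × 6 = 302.76
  [10→16]: (42.52+24.70)/2 × 6 = 201.66
  Sum = 621.22 mg/L·h
Extrapolated tail: C_last / k_e = 24.70 / 0.095 = 260.000
AUC_0→∞ = 621.22 + 260.000 = 881.22 mg/L·h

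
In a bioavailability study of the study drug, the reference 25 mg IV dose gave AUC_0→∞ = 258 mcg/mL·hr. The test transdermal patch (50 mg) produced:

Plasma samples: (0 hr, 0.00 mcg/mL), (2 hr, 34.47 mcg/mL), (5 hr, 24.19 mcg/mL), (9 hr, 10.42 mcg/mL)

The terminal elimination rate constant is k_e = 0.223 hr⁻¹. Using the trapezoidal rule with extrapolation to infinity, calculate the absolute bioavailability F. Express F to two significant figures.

Trapezoidal AUC_0→9 (transdermal patch):
  [0→2]: (0.00+34.47)/2 × 2 = 34.47
  [2→5]: (34.47+24.19)/2 × 3 = 87.99
  [5→9]: (24.19+10.42)/2 × 4 = 69.22
  Sum = 191.68 mcg/mL·hr
Tail: C_last/k_e = 10.42/0.223 = 46.726
AUC_0→∞ (transdermal patch) = 191.68 + 46.726 = 238.406 mcg/mL·hr
F = (AUC_ev/D_ev)/(AUC_iv/D_iv) = (238.406/50)/(258/25) = 4.76812/10.32 = 0.4620

F = 0.46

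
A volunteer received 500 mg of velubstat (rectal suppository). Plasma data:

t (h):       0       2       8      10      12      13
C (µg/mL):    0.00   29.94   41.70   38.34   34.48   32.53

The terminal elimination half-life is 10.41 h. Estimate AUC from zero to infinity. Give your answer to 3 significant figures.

Trapezoidal AUC_0→13:
  [0→2]: (0.00+29.94)/2 × 2 = 29.94
  [2→8]: (29.94+41.70)/2 × 6 = 214.92
  [8→10]: (41.70+38.34)/2 × 2 = 80.04
  [10→12]: (38.34+34.48)/2 × 2 = 72.82
  [12→13]: (34.48+32.53)/2 × 1 = 33.505
  Sum = 431.225 µg/mL·h
k_e = ln2 / t½ = 0.693147 / 10.41 = 0.0666 h^-1
Extrapolated tail: C_last / k_e = 32.53 / 0.0666 = 488.438
AUC_0→∞ = 431.225 + 488.438 = 919.663 µg/mL·h

AUC = 920 µg/mL·h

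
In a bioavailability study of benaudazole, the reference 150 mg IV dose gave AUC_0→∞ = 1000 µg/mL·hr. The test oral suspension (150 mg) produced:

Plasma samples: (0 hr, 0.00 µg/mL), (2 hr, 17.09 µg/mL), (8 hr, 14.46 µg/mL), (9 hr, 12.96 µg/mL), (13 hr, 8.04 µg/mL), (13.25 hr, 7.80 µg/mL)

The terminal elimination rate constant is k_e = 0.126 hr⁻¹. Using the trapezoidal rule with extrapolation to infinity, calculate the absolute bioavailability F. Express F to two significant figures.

Trapezoidal AUC_0→13.25 (oral suspension):
  [0→2]: (0.00+17.09)/2 × 2 = 17.09
  [2→8]: (17.09+14.46)/2 × 6 = 94.65
  [8→9]: (14.46+12.96)/2 × 1 = 13.71
  [9→13]: (12.96+8.04)/2 × 4 = 42.0
  [13→13.25]: (8.04+7.80)/2 × 0.25 = 1.98
  Sum = 169.43 µg/mL·hr
Tail: C_last/k_e = 7.80/0.126 = 61.905
AUC_0→∞ (oral suspension) = 169.43 + 61.905 = 231.335 µg/mL·hr
F = (AUC_ev/D_ev)/(AUC_iv/D_iv) = (231.335/150)/(1000/150) = 1.54223/6.66667 = 0.2313

F = 0.23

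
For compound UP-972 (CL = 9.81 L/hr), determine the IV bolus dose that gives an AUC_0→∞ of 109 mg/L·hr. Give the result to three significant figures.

Dose_iv = CL × AUC_0→∞
     = 9.81 × 109 = 1069.29 mg

Dose = 1070 mg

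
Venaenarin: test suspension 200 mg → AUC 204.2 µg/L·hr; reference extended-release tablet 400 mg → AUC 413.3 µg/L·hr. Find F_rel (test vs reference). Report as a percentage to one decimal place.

F_rel = 98.8%

F_rel = (AUC_test/D_test) / (AUC_ref/D_ref)
      = (204.2/200) / (413.3/400)
      = 1.021 / 1.03325 = 0.9881 = 98.81%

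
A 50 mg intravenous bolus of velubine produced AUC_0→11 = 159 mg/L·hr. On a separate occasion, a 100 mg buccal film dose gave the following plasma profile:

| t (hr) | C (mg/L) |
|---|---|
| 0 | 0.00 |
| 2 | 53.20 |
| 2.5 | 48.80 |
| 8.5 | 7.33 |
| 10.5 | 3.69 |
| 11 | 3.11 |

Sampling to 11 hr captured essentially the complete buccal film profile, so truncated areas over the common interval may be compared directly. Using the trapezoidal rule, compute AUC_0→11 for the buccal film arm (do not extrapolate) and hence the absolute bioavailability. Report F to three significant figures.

F = 0.817

Trapezoidal AUC_0→11 (buccal film):
  [0→2]: (0.00+53.20)/2 × 2 = 53.2
  [2→2.5]: (53.20+48.80)/2 × 0.5 = 25.5
  [2.5→8.5]: (48.80+7.33)/2 × 6 = 168.39
  [8.5→10.5]: (7.33+3.69)/2 × 2 = 11.02
  [10.5→11]: (3.69+3.11)/2 × 0.5 = 1.7
  Sum = 259.81 mg/L·hr
F = (AUC_ev/D_ev)/(AUC_iv/D_iv) = (259.81/100)/(159/50) = 2.5981/3.18 = 0.8170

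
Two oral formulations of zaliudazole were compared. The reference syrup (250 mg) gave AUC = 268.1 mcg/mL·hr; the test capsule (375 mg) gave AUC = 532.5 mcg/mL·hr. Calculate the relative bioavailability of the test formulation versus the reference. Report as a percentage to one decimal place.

F_rel = (AUC_test/D_test) / (AUC_ref/D_ref)
      = (532.5/375) / (268.1/250)
      = 1.42 / 1.0724 = 1.3241 = 132.41%

F_rel = 132.4%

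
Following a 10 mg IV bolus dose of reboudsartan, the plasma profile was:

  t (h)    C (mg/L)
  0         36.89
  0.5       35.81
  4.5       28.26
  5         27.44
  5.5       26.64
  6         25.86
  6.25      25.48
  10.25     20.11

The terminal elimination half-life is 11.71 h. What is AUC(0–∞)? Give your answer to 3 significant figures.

AUC = 624 mg/L·h

Trapezoidal AUC_0→10.25:
  [0→0.5]: (36.89+35.81)/2 × 0.5 = 18.175
  [0.5→4.5]: (35.81+28.26)/2 × 4 = 128.14
  [4.5→5]: (28.26+27.44)/2 × 0.5 = 13.925
  [5→5.5]: (27.44+26.64)/2 × 0.5 = 13.52
  [5.5→6]: (26.64+25.86)/2 × 0.5 = 13.125
  [6→6.25]: (25.86+25.48)/2 × 0.25 = 6.4175
  [6.25→10.25]: (25.48+20.11)/2 × 4 = 91.18
  Sum = 284.4825 mg/L·h
k_e = ln2 / t½ = 0.693147 / 11.71 = 0.0592 h^-1
Extrapolated tail: C_last / k_e = 20.11 / 0.0592 = 339.696
AUC_0→∞ = 284.4825 + 339.696 = 624.1785 mg/L·h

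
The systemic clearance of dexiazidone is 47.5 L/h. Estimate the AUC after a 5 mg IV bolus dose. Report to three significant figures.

AUC_0→∞ = Dose_iv / CL
        = 5 / 47.5 = 0.105263 mg/L·h

AUC = 0.105 mg/L·h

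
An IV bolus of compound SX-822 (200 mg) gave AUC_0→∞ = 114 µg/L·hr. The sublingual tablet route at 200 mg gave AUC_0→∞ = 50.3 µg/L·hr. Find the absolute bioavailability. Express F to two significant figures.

F = (AUC_ev / D_ev) / (AUC_iv / D_iv)
  = (50.3/200) / (114/200)
  = 0.2515 / 0.57 = 0.4412

F = 0.44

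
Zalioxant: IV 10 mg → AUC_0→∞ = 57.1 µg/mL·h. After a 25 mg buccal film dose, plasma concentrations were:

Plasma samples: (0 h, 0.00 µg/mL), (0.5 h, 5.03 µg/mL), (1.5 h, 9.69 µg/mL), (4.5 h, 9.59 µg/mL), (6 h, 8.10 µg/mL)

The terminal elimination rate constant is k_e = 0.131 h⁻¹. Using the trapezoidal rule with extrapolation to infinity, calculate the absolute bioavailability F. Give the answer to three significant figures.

Trapezoidal AUC_0→6 (buccal film):
  [0→0.5]: (0.00+5.03)/2 × 0.5 = 1.2575
  [0.5→1.5]: (5.03+9.69)/2 × 1 = 7.36
  [1.5→4.5]: (9.69+9.59)/2 × 3 = 28.92
  [4.5→6]: (9.59+8.10)/2 × 1.5 = 13.2675
  Sum = 50.805 µg/mL·h
Tail: C_last/k_e = 8.10/0.131 = 61.832
AUC_0→∞ (buccal film) = 50.805 + 61.832 = 112.637 µg/mL·h
F = (AUC_ev/D_ev)/(AUC_iv/D_iv) = (112.637/25)/(57.1/10) = 4.50548/5.71 = 0.7891

F = 0.789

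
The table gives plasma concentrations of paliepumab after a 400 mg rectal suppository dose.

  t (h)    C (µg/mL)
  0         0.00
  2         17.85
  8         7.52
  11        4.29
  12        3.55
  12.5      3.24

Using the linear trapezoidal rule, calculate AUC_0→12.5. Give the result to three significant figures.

AUC = 117 µg/mL·h

Trapezoidal AUC_0→12.5:
  [0→2]: (0.00+17.85)/2 × 2 = 17.85
  [2→8]: (17.85+7.52)/2 × 6 = 76.11
  [8→11]: (7.52+4.29)/2 × 3 = 17.715
  [11→12]: (4.29+3.55)/2 × 1 = 3.92
  [12→12.5]: (3.55+3.24)/2 × 0.5 = 1.6975
  Sum = 117.2925 µg/mL·h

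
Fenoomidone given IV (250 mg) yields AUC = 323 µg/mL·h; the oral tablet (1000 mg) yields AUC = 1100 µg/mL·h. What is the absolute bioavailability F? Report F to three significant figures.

F = (AUC_ev / D_ev) / (AUC_iv / D_iv)
  = (1100/1000) / (323/250)
  = 1.1 / 1.292 = 0.8514

F = 0.851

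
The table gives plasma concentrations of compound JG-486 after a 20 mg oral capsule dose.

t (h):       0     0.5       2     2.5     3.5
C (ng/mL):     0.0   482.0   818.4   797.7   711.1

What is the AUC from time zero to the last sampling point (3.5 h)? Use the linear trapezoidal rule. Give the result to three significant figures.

Trapezoidal AUC_0→3.5:
  [0→0.5]: (0.0+482.0)/2 × 0.5 = 120.5
  [0.5→2]: (482.0+818.4)/2 × 1.5 = 975.3
  [2→2.5]: (818.4+797.7)/2 × 0.5 = 404.025
  [2.5→3.5]: (797.7+711.1)/2 × 1 = 754.4
  Sum = 2254.225 ng/mL·h

AUC = 2250 ng/mL·h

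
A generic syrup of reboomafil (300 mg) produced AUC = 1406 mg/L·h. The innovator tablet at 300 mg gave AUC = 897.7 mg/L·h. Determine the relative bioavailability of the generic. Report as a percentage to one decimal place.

F_rel = 156.6%

F_rel = (AUC_test/D_test) / (AUC_ref/D_ref)
      = (1406/300) / (897.7/300)
      = 4.68667 / 2.99233 = 1.5662 = 156.62%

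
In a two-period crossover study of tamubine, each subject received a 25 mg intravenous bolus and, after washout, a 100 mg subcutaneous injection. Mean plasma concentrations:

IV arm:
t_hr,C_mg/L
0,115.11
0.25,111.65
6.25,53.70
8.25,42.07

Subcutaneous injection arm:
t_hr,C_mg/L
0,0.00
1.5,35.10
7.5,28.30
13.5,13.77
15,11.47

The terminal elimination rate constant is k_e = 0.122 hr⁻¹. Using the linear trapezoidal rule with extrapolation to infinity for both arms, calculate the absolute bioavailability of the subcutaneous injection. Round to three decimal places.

Trapezoidal AUC_0→8.25 (IV):
  [0→0.25]: (115.11+111.65)/2 × 0.25 = 28.345
  [0.25→6.25]: (111.65+53.70)/2 × 6 = 496.05
  [6.25→8.25]: (53.70+42.07)/2 × 2 = 95.77
  Sum = 620.165 mg/L·hr
IV tail: 42.07/0.122 = 344.836; AUC_iv,0→∞ = 620.165 + 344.836 = 965.001 mg/L·hr
Trapezoidal AUC_0→15 (subcutaneous injection):
  [0→1.5]: (0.00+35.10)/2 × 1.5 = 26.325
  [1.5→7.5]: (35.10+28.30)/2 × 6 = 190.2
  [7.5→13.5]: (28.30+13.77)/2 × 6 = 126.21
  [13.5→15]: (13.77+11.47)/2 × 1.5 = 18.93
  Sum = 361.665 mg/L·hr
subcutaneous injection tail: 11.47/0.122 = 94.016; AUC_ev,0→∞ = 361.665 + 94.016 = 455.681 mg/L·hr
F = (AUC_ev/D_ev)/(AUC_iv/D_iv) = (455.681/100)/(965.001/25) = 4.55681/38.60004 = 0.1181

F = 0.118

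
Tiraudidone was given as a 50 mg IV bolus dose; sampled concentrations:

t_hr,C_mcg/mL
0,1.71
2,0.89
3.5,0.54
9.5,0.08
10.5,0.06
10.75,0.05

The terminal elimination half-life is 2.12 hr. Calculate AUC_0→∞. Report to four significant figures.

Trapezoidal AUC_0→10.75:
  [0→2]: (1.71+0.89)/2 × 2 = 2.6
  [2→3.5]: (0.89+0.54)/2 × 1.5 = 1.0725
  [3.5→9.5]: (0.54+0.08)/2 × 6 = 1.86
  [9.5→10.5]: (0.08+0.06)/2 × 1 = 0.07
  [10.5→10.75]: (0.06+0.05)/2 × 0.25 = 0.01375
  Sum = 5.61625 mcg/mL·hr
k_e = ln2 / t½ = 0.693147 / 2.12 = 0.3270 hr^-1
Extrapolated tail: C_last / k_e = 0.05 / 0.327 = 0.153
AUC_0→∞ = 5.61625 + 0.153 = 5.76925 mcg/mL·hr

AUC = 5.769 mcg/mL·hr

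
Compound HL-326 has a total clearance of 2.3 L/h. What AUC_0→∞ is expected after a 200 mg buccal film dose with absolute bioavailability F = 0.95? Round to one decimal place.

AUC_0→∞ = F × Dose / CL
        = 0.95 × 200 / 2.3 = 82.6087 mg/L·h

AUC = 82.6 mg/L·h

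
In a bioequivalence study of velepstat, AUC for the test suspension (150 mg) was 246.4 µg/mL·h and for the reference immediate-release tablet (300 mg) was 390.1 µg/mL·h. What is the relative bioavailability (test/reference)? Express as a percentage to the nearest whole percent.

F_rel = 126%

F_rel = (AUC_test/D_test) / (AUC_ref/D_ref)
      = (246.4/150) / (390.1/300)
      = 1.64267 / 1.30033 = 1.2633 = 126.33%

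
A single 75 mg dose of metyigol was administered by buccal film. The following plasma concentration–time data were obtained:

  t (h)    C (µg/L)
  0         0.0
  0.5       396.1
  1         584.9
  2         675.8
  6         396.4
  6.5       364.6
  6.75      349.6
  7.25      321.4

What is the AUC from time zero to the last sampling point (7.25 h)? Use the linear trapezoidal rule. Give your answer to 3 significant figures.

Trapezoidal AUC_0→7.25:
  [0→0.5]: (0.0+396.1)/2 × 0.5 = 99.025
  [0.5→1]: (396.1+584.9)/2 × 0.5 = 245.25
  [1→2]: (584.9+675.8)/2 × 1 = 630.35
  [2→6]: (675.8+396.4)/2 × 4 = 2144.4
  [6→6.5]: (396.4+364.6)/2 × 0.5 = 190.25
  [6.5→6.75]: (364.6+349.6)/2 × 0.25 = 89.275
  [6.75→7.25]: (349.6+321.4)/2 × 0.5 = 167.75
  Sum = 3566.3 µg/L·h

AUC = 3570 µg/L·h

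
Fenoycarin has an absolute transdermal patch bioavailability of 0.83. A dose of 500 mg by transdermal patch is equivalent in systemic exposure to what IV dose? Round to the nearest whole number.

D_iv = 415 mg

Systemic exposure from an extravascular dose = F × D_ev, so the equivalent IV dose is F × D_ev.
D_iv = F × D_ev = 0.83 × 500 = 415 mg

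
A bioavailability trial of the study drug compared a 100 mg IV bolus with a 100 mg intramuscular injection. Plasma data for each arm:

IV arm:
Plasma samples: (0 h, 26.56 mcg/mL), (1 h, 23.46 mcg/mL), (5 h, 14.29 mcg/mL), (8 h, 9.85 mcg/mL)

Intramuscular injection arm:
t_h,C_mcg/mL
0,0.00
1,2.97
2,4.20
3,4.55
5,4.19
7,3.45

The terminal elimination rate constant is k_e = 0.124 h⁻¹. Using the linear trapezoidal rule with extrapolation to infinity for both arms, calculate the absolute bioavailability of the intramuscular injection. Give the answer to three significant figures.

Trapezoidal AUC_0→8 (IV):
  [0→1]: (26.56+23.46)/2 × 1 = 25.01
  [1→5]: (23.46+14.29)/2 × 4 = 75.5
  [5→8]: (14.29+9.85)/2 × 3 = 36.21
  Sum = 136.72 mcg/mL·h
IV tail: 9.85/0.124 = 79.435; AUC_iv,0→∞ = 136.72 + 79.435 = 216.155 mcg/mL·h
Trapezoidal AUC_0→7 (intramuscular injection):
  [0→1]: (0.00+2.97)/2 × 1 = 1.485
  [1→2]: (2.97+4.20)/2 × 1 = 3.585
  [2→3]: (4.20+4.55)/2 × 1 = 4.375
  [3→5]: (4.55+4.19)/2 × 2 = 8.74
  [5→7]: (4.19+3.45)/2 × 2 = 7.64
  Sum = 25.825 mcg/mL·h
intramuscular injection tail: 3.45/0.124 = 27.823; AUC_ev,0→∞ = 25.825 + 27.823 = 53.648 mcg/mL·h
F = (AUC_ev/D_ev)/(AUC_iv/D_iv) = (53.648/100)/(216.155/100) = 0.53648/2.16155 = 0.2482

F = 0.248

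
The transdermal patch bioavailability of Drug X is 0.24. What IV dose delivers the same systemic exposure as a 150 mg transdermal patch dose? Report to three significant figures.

Systemic exposure from an extravascular dose = F × D_ev, so the equivalent IV dose is F × D_ev.
D_iv = F × D_ev = 0.24 × 150 = 36 mg

D_iv = 36.0 mg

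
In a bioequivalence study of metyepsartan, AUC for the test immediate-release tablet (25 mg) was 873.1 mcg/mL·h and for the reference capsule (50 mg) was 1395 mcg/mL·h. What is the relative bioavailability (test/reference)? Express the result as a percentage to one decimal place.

F_rel = (AUC_test/D_test) / (AUC_ref/D_ref)
      = (873.1/25) / (1395/50)
      = 34.924 / 27.9 = 1.2518 = 125.18%

F_rel = 125.2%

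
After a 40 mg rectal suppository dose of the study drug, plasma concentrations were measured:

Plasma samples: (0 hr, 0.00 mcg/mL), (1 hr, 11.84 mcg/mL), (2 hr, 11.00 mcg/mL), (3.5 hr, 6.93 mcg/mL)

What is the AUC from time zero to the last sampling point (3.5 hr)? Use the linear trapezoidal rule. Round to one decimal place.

AUC = 30.8 mcg/mL·hr

Trapezoidal AUC_0→3.5:
  [0→1]: (0.00+11.84)/2 × 1 = 5.92
  [1→2]: (11.84+11.00)/2 × 1 = 11.42
  [2→3.5]: (11.00+6.93)/2 × 1.5 = 13.4475
  Sum = 30.7875 mcg/mL·hr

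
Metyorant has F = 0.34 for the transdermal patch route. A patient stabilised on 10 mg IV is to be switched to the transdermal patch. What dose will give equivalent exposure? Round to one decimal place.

For equal systemic exposure: F × D_ev = D_iv
D_ev = D_iv / F = 10 / 0.34 = 29.4118 mg

D_transdermal = 29.4 mg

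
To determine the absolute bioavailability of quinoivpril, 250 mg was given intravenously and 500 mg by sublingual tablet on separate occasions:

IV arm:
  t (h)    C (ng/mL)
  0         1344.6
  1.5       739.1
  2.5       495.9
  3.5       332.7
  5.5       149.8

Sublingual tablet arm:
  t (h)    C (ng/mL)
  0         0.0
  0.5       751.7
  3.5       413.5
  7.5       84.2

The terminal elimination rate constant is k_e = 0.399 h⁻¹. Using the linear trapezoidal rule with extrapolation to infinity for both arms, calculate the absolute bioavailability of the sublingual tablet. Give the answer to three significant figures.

Trapezoidal AUC_0→5.5 (IV):
  [0→1.5]: (1344.6+739.1)/2 × 1.5 = 1562.775
  [1.5→2.5]: (739.1+495.9)/2 × 1 = 617.5
  [2.5→3.5]: (495.9+332.7)/2 × 1 = 414.3
  [3.5→5.5]: (332.7+149.8)/2 × 2 = 482.5
  Sum = 3077.075 ng/mL·h
IV tail: 149.8/0.399 = 375.439; AUC_iv,0→∞ = 3077.075 + 375.439 = 3452.514 ng/mL·h
Trapezoidal AUC_0→7.5 (sublingual tablet):
  [0→0.5]: (0.0+751.7)/2 × 0.5 = 187.925
  [0.5→3.5]: (751.7+413.5)/2 × 3 = 1747.8
  [3.5→7.5]: (413.5+84.2)/2 × 4 = 995.4
  Sum = 2931.125 ng/mL·h
sublingual tablet tail: 84.2/0.399 = 211.028; AUC_ev,0→∞ = 2931.125 + 211.028 = 3142.153 ng/mL·h
F = (AUC_ev/D_ev)/(AUC_iv/D_iv) = (3142.153/500)/(3452.514/250) = 6.284306/13.810056 = 0.4551

F = 0.455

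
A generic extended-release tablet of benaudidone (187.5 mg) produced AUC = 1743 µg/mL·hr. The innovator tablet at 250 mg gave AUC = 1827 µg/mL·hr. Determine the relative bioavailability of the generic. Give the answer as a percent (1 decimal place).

F_rel = (AUC_test/D_test) / (AUC_ref/D_ref)
      = (1743/187.5) / (1827/250)
      = 9.296 / 7.308 = 1.2720 = 127.20%

F_rel = 127.2%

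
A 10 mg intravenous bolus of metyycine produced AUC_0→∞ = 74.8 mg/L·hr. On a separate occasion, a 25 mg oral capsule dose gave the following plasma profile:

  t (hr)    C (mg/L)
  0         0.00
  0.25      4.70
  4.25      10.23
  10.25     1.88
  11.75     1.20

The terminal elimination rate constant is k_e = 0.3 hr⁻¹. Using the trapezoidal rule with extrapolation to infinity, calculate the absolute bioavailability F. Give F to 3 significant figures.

F = 0.391

Trapezoidal AUC_0→11.75 (oral capsule):
  [0→0.25]: (0.00+4.70)/2 × 0.25 = 0.5875
  [0.25→4.25]: (4.70+10.23)/2 × 4 = 29.86
  [4.25→10.25]: (10.23+1.88)/2 × 6 = 36.33
  [10.25→11.75]: (1.88+1.20)/2 × 1.5 = 2.31
  Sum = 69.0875 mg/L·hr
Tail: C_last/k_e = 1.20/0.3 = 4.000
AUC_0→∞ (oral capsule) = 69.0875 + 4.000 = 73.0875 mg/L·hr
F = (AUC_ev/D_ev)/(AUC_iv/D_iv) = (73.0875/25)/(74.8/10) = 2.9235/7.48 = 0.3908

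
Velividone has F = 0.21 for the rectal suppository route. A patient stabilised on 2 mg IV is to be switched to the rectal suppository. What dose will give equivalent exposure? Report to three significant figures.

For equal systemic exposure: F × D_ev = D_iv
D_ev = D_iv / F = 2 / 0.21 = 9.52381 mg

D_rectal = 9.52 mg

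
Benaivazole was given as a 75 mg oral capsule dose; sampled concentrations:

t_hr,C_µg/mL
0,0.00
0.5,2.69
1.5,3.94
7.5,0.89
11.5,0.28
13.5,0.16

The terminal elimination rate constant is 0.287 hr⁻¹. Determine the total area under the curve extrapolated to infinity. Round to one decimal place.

AUC = 21.8 µg/mL·hr

Trapezoidal AUC_0→13.5:
  [0→0.5]: (0.00+2.69)/2 × 0.5 = 0.6725
  [0.5→1.5]: (2.69+3.94)/2 × 1 = 3.315
  [1.5→7.5]: (3.94+0.89)/2 × 6 = 14.49
  [7.5→11.5]: (0.89+0.28)/2 × 4 = 2.34
  [11.5→13.5]: (0.28+0.16)/2 × 2 = 0.44
  Sum = 21.2575 µg/mL·hr
Extrapolated tail: C_last / k_e = 0.16 / 0.287 = 0.557
AUC_0→∞ = 21.2575 + 0.557 = 21.8145 µg/mL·hr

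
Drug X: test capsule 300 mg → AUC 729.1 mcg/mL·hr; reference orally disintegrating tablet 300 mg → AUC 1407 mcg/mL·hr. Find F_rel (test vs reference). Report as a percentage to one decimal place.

F_rel = (AUC_test/D_test) / (AUC_ref/D_ref)
      = (729.1/300) / (1407/300)
      = 2.43033 / 4.69 = 0.5182 = 51.82%

F_rel = 51.8%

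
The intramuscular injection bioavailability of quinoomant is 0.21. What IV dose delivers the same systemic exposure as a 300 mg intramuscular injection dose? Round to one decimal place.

Systemic exposure from an extravascular dose = F × D_ev, so the equivalent IV dose is F × D_ev.
D_iv = F × D_ev = 0.21 × 300 = 63 mg

D_iv = 63.0 mg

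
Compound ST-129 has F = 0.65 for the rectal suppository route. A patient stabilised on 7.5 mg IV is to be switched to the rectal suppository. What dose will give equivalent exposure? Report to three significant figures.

D_rectal = 11.5 mg

For equal systemic exposure: F × D_ev = D_iv
D_ev = D_iv / F = 7.5 / 0.65 = 11.5385 mg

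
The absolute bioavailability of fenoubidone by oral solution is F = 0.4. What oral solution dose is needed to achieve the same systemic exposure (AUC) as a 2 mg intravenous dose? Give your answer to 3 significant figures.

D_oral = 5.00 mg

For equal systemic exposure: F × D_ev = D_iv
D_ev = D_iv / F = 2 / 0.4 = 5 mg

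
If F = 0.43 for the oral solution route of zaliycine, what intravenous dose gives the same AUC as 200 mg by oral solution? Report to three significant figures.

D_iv = 86.0 mg

Systemic exposure from an extravascular dose = F × D_ev, so the equivalent IV dose is F × D_ev.
D_iv = F × D_ev = 0.43 × 200 = 86 mg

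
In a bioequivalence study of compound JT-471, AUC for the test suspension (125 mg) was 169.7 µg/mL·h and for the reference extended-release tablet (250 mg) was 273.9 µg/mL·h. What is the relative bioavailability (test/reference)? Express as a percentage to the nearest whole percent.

F_rel = 124%

F_rel = (AUC_test/D_test) / (AUC_ref/D_ref)
      = (169.7/125) / (273.9/250)
      = 1.3576 / 1.0956 = 1.2391 = 123.91%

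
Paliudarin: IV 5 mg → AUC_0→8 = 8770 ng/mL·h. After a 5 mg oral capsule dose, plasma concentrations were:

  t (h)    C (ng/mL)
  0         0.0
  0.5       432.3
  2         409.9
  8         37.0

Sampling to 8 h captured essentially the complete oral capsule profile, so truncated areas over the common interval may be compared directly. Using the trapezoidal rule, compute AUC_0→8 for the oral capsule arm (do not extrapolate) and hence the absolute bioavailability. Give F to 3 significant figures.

Trapezoidal AUC_0→8 (oral capsule):
  [0→0.5]: (0.0+432.3)/2 × 0.5 = 108.075
  [0.5→2]: (432.3+409.9)/2 × 1.5 = 631.65
  [2→8]: (409.9+37.0)/2 × 6 = 1340.7
  Sum = 2080.425 ng/mL·h
F = (AUC_ev/D_ev)/(AUC_iv/D_iv) = (2080.425/5)/(8770/5) = 416.085/1754 = 0.2372

F = 0.237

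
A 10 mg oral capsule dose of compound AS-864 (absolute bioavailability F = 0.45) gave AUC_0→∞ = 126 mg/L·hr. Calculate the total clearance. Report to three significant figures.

CL = 0.0357 L/hr

CL = F × Dose / AUC_0→∞
   = 0.45 × 10 / 126 = 0.0357143 L/hr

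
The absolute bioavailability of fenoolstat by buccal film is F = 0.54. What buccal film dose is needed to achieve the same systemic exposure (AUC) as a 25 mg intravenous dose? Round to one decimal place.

For equal systemic exposure: F × D_ev = D_iv
D_ev = D_iv / F = 25 / 0.54 = 46.2963 mg

D_buccal = 46.3 mg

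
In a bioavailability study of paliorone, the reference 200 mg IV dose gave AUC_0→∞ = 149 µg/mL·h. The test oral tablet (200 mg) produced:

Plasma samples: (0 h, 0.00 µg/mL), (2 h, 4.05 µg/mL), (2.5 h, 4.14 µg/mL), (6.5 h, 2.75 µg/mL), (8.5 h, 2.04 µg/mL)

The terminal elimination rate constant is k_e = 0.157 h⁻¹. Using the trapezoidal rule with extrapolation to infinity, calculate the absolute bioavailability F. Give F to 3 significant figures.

F = 0.253

Trapezoidal AUC_0→8.5 (oral tablet):
  [0→2]: (0.00+4.05)/2 × 2 = 4.05
  [2→2.5]: (4.05+4.14)/2 × 0.5 = 2.0475
  [2.5→6.5]: (4.14+2.75)/2 × 4 = 13.78
  [6.5→8.5]: (2.75+2.04)/2 × 2 = 4.79
  Sum = 24.6675 µg/mL·h
Tail: C_last/k_e = 2.04/0.157 = 12.994
AUC_0→∞ (oral tablet) = 24.6675 + 12.994 = 37.6615 µg/mL·h
F = (AUC_ev/D_ev)/(AUC_iv/D_iv) = (37.6615/200)/(149/200) = 0.1883075/0.745 = 0.2528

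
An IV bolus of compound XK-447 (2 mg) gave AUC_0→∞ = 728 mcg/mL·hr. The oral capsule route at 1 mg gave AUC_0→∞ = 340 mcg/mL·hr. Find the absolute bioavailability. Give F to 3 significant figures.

F = (AUC_ev / D_ev) / (AUC_iv / D_iv)
  = (340/1) / (728/2)
  = 340 / 364 = 0.9341

F = 0.934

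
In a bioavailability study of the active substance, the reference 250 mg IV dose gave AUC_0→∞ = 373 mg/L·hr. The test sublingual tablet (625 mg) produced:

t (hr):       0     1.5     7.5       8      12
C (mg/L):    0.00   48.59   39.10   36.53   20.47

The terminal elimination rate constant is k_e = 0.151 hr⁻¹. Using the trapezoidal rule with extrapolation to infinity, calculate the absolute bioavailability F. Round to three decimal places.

F = 0.609

Trapezoidal AUC_0→12 (sublingual tablet):
  [0→1.5]: (0.00+48.59)/2 × 1.5 = 36.4425
  [1.5→7.5]: (48.59+39.10)/2 × 6 = 263.07
  [7.5→8]: (39.10+36.53)/2 × 0.5 = 18.9075
  [8→12]: (36.53+20.47)/2 × 4 = 114.0
  Sum = 432.42 mg/L·hr
Tail: C_last/k_e = 20.47/0.151 = 135.563
AUC_0→∞ (sublingual tablet) = 432.42 + 135.563 = 567.983 mg/L·hr
F = (AUC_ev/D_ev)/(AUC_iv/D_iv) = (567.983/625)/(373/250) = 0.9087728/1.492 = 0.6091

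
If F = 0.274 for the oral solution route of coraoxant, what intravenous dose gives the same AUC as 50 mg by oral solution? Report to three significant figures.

Systemic exposure from an extravascular dose = F × D_ev, so the equivalent IV dose is F × D_ev.
D_iv = F × D_ev = 0.274 × 50 = 13.7 mg

D_iv = 13.7 mg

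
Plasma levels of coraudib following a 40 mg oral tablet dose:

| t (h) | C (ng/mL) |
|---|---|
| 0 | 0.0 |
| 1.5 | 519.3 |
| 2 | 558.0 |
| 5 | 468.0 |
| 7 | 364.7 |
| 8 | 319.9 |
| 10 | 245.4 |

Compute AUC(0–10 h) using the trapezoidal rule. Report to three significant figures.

Trapezoidal AUC_0→10:
  [0→1.5]: (0.0+519.3)/2 × 1.5 = 389.475
  [1.5→2]: (519.3+558.0)/2 × 0.5 = 269.325
  [2→5]: (558.0+468.0)/2 × 3 = 1539.0
  [5→7]: (468.0+364.7)/2 × 2 = 832.7
  [7→8]: (364.7+319.9)/2 × 1 = 342.3
  [8→10]: (319.9+245.4)/2 × 2 = 565.3
  Sum = 3938.1 ng/mL·h

AUC = 3940 ng/mL·h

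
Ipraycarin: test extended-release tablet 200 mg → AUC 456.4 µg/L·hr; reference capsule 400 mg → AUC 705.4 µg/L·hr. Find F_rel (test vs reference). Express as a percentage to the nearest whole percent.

F_rel = 129%

F_rel = (AUC_test/D_test) / (AUC_ref/D_ref)
      = (456.4/200) / (705.4/400)
      = 2.282 / 1.7635 = 1.2940 = 129.40%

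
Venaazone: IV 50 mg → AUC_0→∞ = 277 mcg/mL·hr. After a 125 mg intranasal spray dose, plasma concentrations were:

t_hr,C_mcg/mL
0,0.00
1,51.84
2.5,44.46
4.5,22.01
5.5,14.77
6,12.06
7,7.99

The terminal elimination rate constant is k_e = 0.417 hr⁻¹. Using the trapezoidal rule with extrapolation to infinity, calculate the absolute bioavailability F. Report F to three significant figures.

F = 0.316

Trapezoidal AUC_0→7 (intranasal spray):
  [0→1]: (0.00+51.84)/2 × 1 = 25.92
  [1→2.5]: (51.84+44.46)/2 × 1.5 = 72.225
  [2.5→4.5]: (44.46+22.01)/2 × 2 = 66.47
  [4.5→5.5]: (22.01+14.77)/2 × 1 = 18.39
  [5.5→6]: (14.77+12.06)/2 × 0.5 = 6.7075
  [6→7]: (12.06+7.99)/2 × 1 = 10.025
  Sum = 199.7375 mcg/mL·hr
Tail: C_last/k_e = 7.99/0.417 = 19.161
AUC_0→∞ (intranasal spray) = 199.7375 + 19.161 = 218.8985 mcg/mL·hr
F = (AUC_ev/D_ev)/(AUC_iv/D_iv) = (218.8985/125)/(277/50) = 1.751188/5.54 = 0.3161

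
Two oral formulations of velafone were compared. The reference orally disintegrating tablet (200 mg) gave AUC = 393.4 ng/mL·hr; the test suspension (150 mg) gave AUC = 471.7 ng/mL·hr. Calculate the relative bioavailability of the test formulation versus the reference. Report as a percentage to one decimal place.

F_rel = (AUC_test/D_test) / (AUC_ref/D_ref)
      = (471.7/150) / (393.4/200)
      = 3.14467 / 1.967 = 1.5987 = 159.87%

F_rel = 159.9%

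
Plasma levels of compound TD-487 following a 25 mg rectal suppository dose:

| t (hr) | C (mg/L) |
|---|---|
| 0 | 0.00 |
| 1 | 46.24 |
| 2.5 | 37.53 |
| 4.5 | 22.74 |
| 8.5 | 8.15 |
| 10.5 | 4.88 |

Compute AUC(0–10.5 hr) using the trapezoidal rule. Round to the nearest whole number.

Trapezoidal AUC_0→10.5:
  [0→1]: (0.00+46.24)/2 × 1 = 23.12
  [1→2.5]: (46.24+37.53)/2 × 1.5 = 62.8275
  [2.5→4.5]: (37.53+22.74)/2 × 2 = 60.27
  [4.5→8.5]: (22.74+8.15)/2 × 4 = 61.78
  [8.5→10.5]: (8.15+4.88)/2 × 2 = 13.03
  Sum = 221.0275 mg/L·hr

AUC = 221 mg/L·hr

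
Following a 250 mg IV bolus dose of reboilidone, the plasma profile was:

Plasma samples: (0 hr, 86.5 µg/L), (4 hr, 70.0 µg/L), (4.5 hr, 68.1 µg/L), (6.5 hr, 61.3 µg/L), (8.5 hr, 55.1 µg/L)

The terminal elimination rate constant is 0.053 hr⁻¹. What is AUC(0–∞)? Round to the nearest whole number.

AUC = 1633 µg/L·hr

Trapezoidal AUC_0→8.5:
  [0→4]: (86.5+70.0)/2 × 4 = 313.0
  [4→4.5]: (70.0+68.1)/2 × 0.5 = 34.525
  [4.5→6.5]: (68.1+61.3)/2 × 2 = 129.4
  [6.5→8.5]: (61.3+55.1)/2 × 2 = 116.4
  Sum = 593.325 µg/L·hr
Extrapolated tail: C_last / k_e = 55.1 / 0.053 = 1039.623
AUC_0→∞ = 593.325 + 1039.623 = 1632.948 µg/L·hr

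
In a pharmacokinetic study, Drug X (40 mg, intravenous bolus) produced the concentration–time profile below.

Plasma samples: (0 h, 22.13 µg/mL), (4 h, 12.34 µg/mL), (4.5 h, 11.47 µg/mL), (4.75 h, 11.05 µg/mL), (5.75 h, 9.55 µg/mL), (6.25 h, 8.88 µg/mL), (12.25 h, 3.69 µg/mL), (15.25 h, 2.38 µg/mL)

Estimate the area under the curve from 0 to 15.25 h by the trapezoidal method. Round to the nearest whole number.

AUC = 139 µg/mL·h

Trapezoidal AUC_0→15.25:
  [0→4]: (22.13+12.34)/2 × 4 = 68.94
  [4→4.5]: (12.34+11.47)/2 × 0.5 = 5.9525
  [4.5→4.75]: (11.47+11.05)/2 × 0.25 = 2.815
  [4.75→5.75]: (11.05+9.55)/2 × 1 = 10.3
  [5.75→6.25]: (9.55+8.88)/2 × 0.5 = 4.6075
  [6.25→12.25]: (8.88+3.69)/2 × 6 = 37.71
  [12.25→15.25]: (3.69+2.38)/2 × 3 = 9.105
  Sum = 139.43 µg/mL·h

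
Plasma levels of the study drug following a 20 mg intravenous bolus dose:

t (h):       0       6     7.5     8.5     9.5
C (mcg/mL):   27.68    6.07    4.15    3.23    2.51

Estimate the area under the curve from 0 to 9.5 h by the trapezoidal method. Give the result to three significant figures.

AUC = 115 mcg/mL·h

Trapezoidal AUC_0→9.5:
  [0→6]: (27.68+6.07)/2 × 6 = 101.25
  [6→7.5]: (6.07+4.15)/2 × 1.5 = 7.665
  [7.5→8.5]: (4.15+3.23)/2 × 1 = 3.69
  [8.5→9.5]: (3.23+2.51)/2 × 1 = 2.87
  Sum = 115.475 mcg/mL·h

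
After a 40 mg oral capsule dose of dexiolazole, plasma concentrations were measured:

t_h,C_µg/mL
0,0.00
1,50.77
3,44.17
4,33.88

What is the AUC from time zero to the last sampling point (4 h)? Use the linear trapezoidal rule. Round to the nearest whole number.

AUC = 159 µg/mL·h

Trapezoidal AUC_0→4:
  [0→1]: (0.00+50.77)/2 × 1 = 25.385
  [1→3]: (50.77+44.17)/2 × 2 = 94.94
  [3→4]: (44.17+33.88)/2 × 1 = 39.025
  Sum = 159.35 µg/mL·h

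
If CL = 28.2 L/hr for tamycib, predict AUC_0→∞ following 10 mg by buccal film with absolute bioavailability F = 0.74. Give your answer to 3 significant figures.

AUC_0→∞ = F × Dose / CL
        = 0.74 × 10 / 28.2 = 0.262411 mg/L·hr

AUC = 0.262 mg/L·hr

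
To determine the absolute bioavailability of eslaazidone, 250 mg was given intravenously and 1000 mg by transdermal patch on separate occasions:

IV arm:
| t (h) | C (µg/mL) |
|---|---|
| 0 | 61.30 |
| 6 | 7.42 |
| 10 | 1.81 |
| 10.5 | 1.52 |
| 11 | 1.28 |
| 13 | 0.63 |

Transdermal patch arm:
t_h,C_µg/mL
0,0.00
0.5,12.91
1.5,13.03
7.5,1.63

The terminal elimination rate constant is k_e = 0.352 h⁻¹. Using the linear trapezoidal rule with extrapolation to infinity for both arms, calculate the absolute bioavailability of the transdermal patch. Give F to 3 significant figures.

Trapezoidal AUC_0→13 (IV):
  [0→6]: (61.30+7.42)/2 × 6 = 206.16
  [6→10]: (7.42+1.81)/2 × 4 = 18.46
  [10→10.5]: (1.81+1.52)/2 × 0.5 = 0.8325
  [10.5→11]: (1.52+1.28)/2 × 0.5 = 0.7
  [11→13]: (1.28+0.63)/2 × 2 = 1.91
  Sum = 228.0625 µg/mL·h
IV tail: 0.63/0.352 = 1.790; AUC_iv,0→∞ = 228.0625 + 1.790 = 229.8525 µg/mL·h
Trapezoidal AUC_0→7.5 (transdermal patch):
  [0→0.5]: (0.00+12.91)/2 × 0.5 = 3.2275
  [0.5→1.5]: (12.91+13.03)/2 × 1 = 12.97
  [1.5→7.5]: (13.03+1.63)/2 × 6 = 43.98
  Sum = 60.1775 µg/mL·h
transdermal patch tail: 1.63/0.352 = 4.631; AUC_ev,0→∞ = 60.1775 + 4.631 = 64.8085 µg/mL·h
F = (AUC_ev/D_ev)/(AUC_iv/D_iv) = (64.8085/1000)/(229.8525/250) = 0.0648085/0.91941 = 0.0705

F = 0.0705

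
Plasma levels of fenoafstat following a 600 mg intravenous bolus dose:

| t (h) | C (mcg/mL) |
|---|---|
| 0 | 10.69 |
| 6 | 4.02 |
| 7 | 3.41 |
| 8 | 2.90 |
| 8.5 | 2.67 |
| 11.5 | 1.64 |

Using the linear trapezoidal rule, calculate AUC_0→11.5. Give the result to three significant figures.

Trapezoidal AUC_0→11.5:
  [0→6]: (10.69+4.02)/2 × 6 = 44.13
  [6→7]: (4.02+3.41)/2 × 1 = 3.715
  [7→8]: (3.41+2.90)/2 × 1 = 3.155
  [8→8.5]: (2.90+2.67)/2 × 0.5 = 1.3925
  [8.5→11.5]: (2.67+1.64)/2 × 3 = 6.465
  Sum = 58.8575 mcg/mL·h

AUC = 58.9 mcg/mL·h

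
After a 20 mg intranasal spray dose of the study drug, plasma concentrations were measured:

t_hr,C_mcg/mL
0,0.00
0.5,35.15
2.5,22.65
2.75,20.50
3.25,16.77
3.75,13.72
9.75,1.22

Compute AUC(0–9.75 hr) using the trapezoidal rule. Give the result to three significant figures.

AUC = 134 mcg/mL·hr

Trapezoidal AUC_0→9.75:
  [0→0.5]: (0.00+35.15)/2 × 0.5 = 8.7875
  [0.5→2.5]: (35.15+22.65)/2 × 2 = 57.8
  [2.5→2.75]: (22.65+20.50)/2 × 0.25 = 5.39375
  [2.75→3.25]: (20.50+16.77)/2 × 0.5 = 9.3175
  [3.25→3.75]: (16.77+13.72)/2 × 0.5 = 7.6225
  [3.75→9.75]: (13.72+1.22)/2 × 6 = 44.82
  Sum = 133.74125 mcg/mL·hr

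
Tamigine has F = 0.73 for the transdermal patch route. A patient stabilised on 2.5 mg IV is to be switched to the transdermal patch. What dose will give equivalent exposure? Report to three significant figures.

For equal systemic exposure: F × D_ev = D_iv
D_ev = D_iv / F = 2.5 / 0.73 = 3.42466 mg

D_transdermal = 3.42 mg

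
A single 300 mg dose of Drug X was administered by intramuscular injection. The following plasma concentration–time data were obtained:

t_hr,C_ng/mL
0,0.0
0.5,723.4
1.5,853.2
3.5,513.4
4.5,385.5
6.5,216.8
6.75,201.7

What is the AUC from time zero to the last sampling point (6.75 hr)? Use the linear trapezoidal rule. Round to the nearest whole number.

AUC = 3440 ng/mL·hr

Trapezoidal AUC_0→6.75:
  [0→0.5]: (0.0+723.4)/2 × 0.5 = 180.85
  [0.5→1.5]: (723.4+853.2)/2 × 1 = 788.3
  [1.5→3.5]: (853.2+513.4)/2 × 2 = 1366.6
  [3.5→4.5]: (513.4+385.5)/2 × 1 = 449.45
  [4.5→6.5]: (385.5+216.8)/2 × 2 = 602.3
  [6.5→6.75]: (216.8+201.7)/2 × 0.25 = 52.3125
  Sum = 3439.8125 ng/mL·hr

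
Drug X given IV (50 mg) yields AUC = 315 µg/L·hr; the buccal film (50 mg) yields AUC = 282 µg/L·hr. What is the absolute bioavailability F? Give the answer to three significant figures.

F = (AUC_ev / D_ev) / (AUC_iv / D_iv)
  = (282/50) / (315/50)
  = 5.64 / 6.3 = 0.8952

F = 0.895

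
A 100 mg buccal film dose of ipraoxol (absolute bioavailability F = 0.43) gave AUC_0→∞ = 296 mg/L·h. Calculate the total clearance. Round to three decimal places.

CL = F × Dose / AUC_0→∞
   = 0.43 × 100 / 296 = 0.14527 L/h

CL = 0.145 L/h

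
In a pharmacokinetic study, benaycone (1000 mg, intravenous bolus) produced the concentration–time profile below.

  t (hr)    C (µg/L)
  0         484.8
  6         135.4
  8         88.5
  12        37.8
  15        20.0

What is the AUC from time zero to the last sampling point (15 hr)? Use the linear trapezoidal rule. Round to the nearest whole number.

Trapezoidal AUC_0→15:
  [0→6]: (484.8+135.4)/2 × 6 = 1860.6
  [6→8]: (135.4+88.5)/2 × 2 = 223.9
  [8→12]: (88.5+37.8)/2 × 4 = 252.6
  [12→15]: (37.8+20.0)/2 × 3 = 86.7
  Sum = 2423.8 µg/L·hr

AUC = 2424 µg/L·hr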